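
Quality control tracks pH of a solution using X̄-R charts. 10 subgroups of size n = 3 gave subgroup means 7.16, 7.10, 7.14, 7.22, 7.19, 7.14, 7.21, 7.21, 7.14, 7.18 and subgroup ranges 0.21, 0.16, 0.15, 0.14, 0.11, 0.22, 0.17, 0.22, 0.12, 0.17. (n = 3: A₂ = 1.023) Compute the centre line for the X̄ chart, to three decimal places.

X̄̄ = (7.16 + 7.10 + 7.14 + 7.22 + 7.19 + 7.14 + 7.21 + 7.21 + 7.14 + 7.18) / 10 = 71.6900 / 10 = 7.1690
CL = X̄̄ = 7.1690

7.169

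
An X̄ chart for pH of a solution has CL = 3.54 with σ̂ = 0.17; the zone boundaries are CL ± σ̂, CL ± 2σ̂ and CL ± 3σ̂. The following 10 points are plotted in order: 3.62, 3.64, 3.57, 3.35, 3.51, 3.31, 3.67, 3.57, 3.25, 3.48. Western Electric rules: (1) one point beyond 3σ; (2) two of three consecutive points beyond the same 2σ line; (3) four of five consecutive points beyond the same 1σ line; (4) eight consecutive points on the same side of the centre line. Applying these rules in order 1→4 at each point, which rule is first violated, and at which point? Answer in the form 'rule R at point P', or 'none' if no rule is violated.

Zone of each point (C = within 1σ̂, B = 1σ̂–2σ̂, A = 2σ̂–3σ̂, * = beyond 3σ̂; sign = side of CL): 1:+C, 2:+C, 3:+C, 4:-B, 5:-C, 6:-B, 7:+C, 8:+C, 9:-B, 10:-C
No rule fires across all 10 points.

none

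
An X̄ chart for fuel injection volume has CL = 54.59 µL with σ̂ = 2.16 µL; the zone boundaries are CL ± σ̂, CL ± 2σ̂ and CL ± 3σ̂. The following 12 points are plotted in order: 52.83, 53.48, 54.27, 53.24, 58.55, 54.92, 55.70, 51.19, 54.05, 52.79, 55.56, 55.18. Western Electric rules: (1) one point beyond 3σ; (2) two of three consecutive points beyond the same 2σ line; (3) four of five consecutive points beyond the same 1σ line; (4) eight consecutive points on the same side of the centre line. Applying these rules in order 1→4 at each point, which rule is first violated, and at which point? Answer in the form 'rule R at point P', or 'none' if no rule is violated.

Zone of each point (C = within 1σ̂, B = 1σ̂–2σ̂, A = 2σ̂–3σ̂, * = beyond 3σ̂; sign = side of CL): 1:-C, 2:-C, 3:-C, 4:-C, 5:+B, 6:+C, 7:+C, 8:-B, 9:-C, 10:-C, 11:+C, 12:+C
No rule fires across all 12 points.

none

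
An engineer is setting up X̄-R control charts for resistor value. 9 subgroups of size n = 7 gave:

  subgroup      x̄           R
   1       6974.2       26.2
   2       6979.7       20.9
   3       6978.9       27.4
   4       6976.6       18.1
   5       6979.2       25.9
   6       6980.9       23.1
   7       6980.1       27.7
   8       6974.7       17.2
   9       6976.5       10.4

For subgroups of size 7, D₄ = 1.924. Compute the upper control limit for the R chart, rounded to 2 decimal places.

42.09

R̄ = (26.2 + 20.9 + 27.4 + 18.1 + 25.9 + 23.1 + 27.7 + 17.2 + 10.4) / 9 = 196.9000 / 9 = 21.8778
UCL_R = D₄·R̄ = 1.924 × 21.8778 = 42.0928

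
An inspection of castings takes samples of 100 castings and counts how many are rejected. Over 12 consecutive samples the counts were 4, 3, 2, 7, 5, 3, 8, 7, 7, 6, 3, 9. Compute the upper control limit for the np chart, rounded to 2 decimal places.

12.07

p̄ = Σdᵢ / (k·n) = 64 / (12 × 100) = 0.05333
UCL = np̄ + 3·√(np̄(1−p̄)) = 5.3333 + 3 × √(5.3333×0.94667) = 5.3333 + 3 × 2.2470 = 12.0743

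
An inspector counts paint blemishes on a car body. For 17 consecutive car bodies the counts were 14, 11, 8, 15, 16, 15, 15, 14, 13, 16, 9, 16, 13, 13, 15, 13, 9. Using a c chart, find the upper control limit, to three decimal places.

c̄ = (14 + 11 + 8 + 15 + 16 + 15 + 15 + 14 + 13 + 16 + 9 + 16 + 13 + 13 + 15 + 13 + 9) / 17 = 225 / 17 = 13.2353
UCL = c̄ + 3√c̄ = 13.2353 + 3 × √13.2353 = 13.2353 + 3 × 3.6380 = 24.1494

24.149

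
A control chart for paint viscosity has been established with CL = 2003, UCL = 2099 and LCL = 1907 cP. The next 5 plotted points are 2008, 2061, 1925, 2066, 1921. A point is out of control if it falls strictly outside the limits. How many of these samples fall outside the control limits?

All 5 points lie within [1907, 2099].

0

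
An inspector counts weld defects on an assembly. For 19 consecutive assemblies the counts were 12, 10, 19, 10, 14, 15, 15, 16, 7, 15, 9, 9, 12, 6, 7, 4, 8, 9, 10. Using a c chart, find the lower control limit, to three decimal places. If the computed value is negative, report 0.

c̄ = (12 + 10 + 19 + 10 + 14 + 15 + 15 + 16 + 7 + 15 + 9 + 9 + 12 + 6 + 7 + 4 + 8 + 9 + 10) / 19 = 207 / 19 = 10.8947
LCL = c̄ − 3√c̄ = 10.8947 − 3 × 3.3007 = 0.9926

0.993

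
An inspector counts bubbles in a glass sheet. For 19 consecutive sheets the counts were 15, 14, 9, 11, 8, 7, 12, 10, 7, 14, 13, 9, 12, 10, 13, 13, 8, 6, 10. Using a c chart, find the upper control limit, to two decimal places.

c̄ = (15 + 14 + 9 + 11 + 8 + 7 + 12 + 10 + 7 + 14 + 13 + 9 + 12 + 10 + 13 + 13 + 8 + 6 + 10) / 19 = 201 / 19 = 10.5789
UCL = c̄ + 3√c̄ = 10.5789 + 3 × √10.5789 = 10.5789 + 3 × 3.2525 = 20.3365

20.34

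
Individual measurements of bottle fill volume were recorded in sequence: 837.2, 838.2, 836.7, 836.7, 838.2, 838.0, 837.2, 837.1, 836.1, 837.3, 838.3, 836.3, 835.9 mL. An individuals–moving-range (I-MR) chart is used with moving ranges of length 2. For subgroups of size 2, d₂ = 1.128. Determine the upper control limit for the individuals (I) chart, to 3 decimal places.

X̄ = (837.2 + 838.2 + 836.7 + 836.7 + 838.2 + 838.0 + 837.2 + 837.1 + 836.1 + 837.3 + 838.3 + 836.3 + 835.9) / 13 = 837.1692
Moving ranges: 1.0, 1.5, 0.0, 1.5, 0.2, 0.8, 0.1, 1.0, 1.2, 1.0, 2.0, 0.4; M̄R̄ = 10.7000 / 12 = 0.8917
UCL = X̄ + 3·M̄R̄/d₂ = 837.1692 + 3 × 0.8917 / 1.128 = 839.5407

839.541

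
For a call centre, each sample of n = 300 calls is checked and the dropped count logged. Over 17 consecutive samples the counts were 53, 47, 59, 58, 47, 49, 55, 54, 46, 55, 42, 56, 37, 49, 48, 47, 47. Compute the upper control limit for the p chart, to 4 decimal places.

p̄ = Σdᵢ / (k·n) = 849 / (17 × 300) = 0.16647
UCL = p̄ + 3·√(p̄(1−p̄)/n) = 0.16647 + 3 × √(0.16647×0.83353/300) = 0.16647 + 3 × 0.02151 = 0.23099

0.2310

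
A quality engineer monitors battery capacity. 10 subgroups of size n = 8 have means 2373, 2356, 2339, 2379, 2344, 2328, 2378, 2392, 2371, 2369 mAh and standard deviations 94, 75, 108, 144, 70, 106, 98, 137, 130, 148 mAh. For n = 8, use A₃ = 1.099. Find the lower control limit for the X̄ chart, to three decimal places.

2240.911

X̄̄ = (2373 + 2356 + 2339 + 2379 + 2344 + 2328 + 2378 + 2392 + 2371 + 2369) / 10 = 2362.9000
s̄ = (94 + 75 + 108 + 144 + 70 + 106 + 98 + 137 + 130 + 148) / 10 = 111.0000
LCL = X̄̄ − A₃·s̄ = 2362.9000 − 1.099 × 111.0000 = 2240.9110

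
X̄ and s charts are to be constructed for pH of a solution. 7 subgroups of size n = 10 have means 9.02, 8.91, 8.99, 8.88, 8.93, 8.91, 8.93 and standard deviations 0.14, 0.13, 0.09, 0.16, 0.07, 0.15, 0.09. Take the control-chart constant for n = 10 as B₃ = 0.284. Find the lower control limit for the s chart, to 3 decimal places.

s̄ = (0.14 + 0.13 + 0.09 + 0.16 + 0.07 + 0.15 + 0.09) / 7 = 0.1186
LCL_s = B₃·s̄ = 0.284 × 0.1186 = 0.0337

0.034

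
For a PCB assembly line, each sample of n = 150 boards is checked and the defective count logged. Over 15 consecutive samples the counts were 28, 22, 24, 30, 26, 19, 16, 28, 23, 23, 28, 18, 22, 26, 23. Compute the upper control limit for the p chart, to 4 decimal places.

0.2476

p̄ = Σdᵢ / (k·n) = 356 / (15 × 150) = 0.15822
UCL = p̄ + 3·√(p̄(1−p̄)/n) = 0.15822 + 3 × √(0.15822×0.84178/150) = 0.15822 + 3 × 0.02980 = 0.24762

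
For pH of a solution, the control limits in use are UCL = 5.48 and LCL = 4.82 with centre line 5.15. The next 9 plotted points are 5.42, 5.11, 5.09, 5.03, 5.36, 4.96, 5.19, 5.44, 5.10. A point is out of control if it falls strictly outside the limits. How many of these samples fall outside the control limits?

0

All 9 points lie within [4.82, 5.48].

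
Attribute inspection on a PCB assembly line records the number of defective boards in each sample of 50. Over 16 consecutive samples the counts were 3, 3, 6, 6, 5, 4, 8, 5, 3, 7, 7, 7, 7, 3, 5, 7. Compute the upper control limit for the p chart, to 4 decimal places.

0.2389

p̄ = Σdᵢ / (k·n) = 86 / (16 × 50) = 0.10750
UCL = p̄ + 3·√(p̄(1−p̄)/n) = 0.10750 + 3 × √(0.10750×0.89250/50) = 0.10750 + 3 × 0.04380 = 0.23891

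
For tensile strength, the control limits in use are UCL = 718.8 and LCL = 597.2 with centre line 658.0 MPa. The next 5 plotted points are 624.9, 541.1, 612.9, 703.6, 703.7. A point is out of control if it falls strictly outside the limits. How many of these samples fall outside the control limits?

Compare each point to [597.2, 718.8]: sample 2 = 541.1 < LCL.

1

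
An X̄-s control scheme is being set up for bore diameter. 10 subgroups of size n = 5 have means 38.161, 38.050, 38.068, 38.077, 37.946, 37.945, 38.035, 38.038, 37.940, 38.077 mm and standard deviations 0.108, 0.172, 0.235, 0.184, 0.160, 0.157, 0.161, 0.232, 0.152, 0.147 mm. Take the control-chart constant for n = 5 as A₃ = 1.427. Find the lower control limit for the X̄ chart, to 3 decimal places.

37.790

X̄̄ = (38.161 + 38.050 + 38.068 + 38.077 + 37.946 + 37.945 + 38.035 + 38.038 + 37.940 + 38.077) / 10 = 38.0337
s̄ = (0.108 + 0.172 + 0.235 + 0.184 + 0.160 + 0.157 + 0.161 + 0.232 + 0.152 + 0.147) / 10 = 0.1708
LCL = X̄̄ − A₃·s̄ = 38.0337 − 1.427 × 0.1708 = 37.7900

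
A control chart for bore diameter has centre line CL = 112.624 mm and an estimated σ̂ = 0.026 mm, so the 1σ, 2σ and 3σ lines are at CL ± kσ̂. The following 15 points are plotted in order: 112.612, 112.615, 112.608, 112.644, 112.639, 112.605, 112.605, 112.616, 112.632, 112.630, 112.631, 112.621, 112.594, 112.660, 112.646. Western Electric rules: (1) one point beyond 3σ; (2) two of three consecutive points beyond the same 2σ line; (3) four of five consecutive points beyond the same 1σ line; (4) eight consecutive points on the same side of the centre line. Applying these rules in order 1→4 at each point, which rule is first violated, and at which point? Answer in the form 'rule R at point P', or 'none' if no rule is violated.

Zone of each point (C = within 1σ̂, B = 1σ̂–2σ̂, A = 2σ̂–3σ̂, * = beyond 3σ̂; sign = side of CL): 1:-C, 2:-C, 3:-C, 4:+C, 5:+C, 6:-C, 7:-C, 8:-C, 9:+C, 10:+C, 11:+C, 12:-C, 13:-B, 14:+B, 15:+C
No rule fires across all 15 points.

none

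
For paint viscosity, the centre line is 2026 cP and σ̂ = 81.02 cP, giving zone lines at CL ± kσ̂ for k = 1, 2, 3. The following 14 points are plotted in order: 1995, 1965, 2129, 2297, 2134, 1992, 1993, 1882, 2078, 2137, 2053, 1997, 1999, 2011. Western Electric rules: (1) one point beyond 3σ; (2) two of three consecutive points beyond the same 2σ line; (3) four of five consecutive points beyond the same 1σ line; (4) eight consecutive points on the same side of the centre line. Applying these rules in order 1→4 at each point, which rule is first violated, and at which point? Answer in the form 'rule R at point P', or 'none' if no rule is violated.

rule 1 at point 4

Zone of each point (C = within 1σ̂, B = 1σ̂–2σ̂, A = 2σ̂–3σ̂, * = beyond 3σ̂; sign = side of CL): 1:-C, 2:-C, 3:+B, 4:+*, 5:+B, 6:-C, 7:-C, 8:-B, 9:+C, 10:+B, 11:+C, 12:-C, 13:-C, 14:-C
Rule 1 (one point beyond the 3σ limits) is satisfied at point 4.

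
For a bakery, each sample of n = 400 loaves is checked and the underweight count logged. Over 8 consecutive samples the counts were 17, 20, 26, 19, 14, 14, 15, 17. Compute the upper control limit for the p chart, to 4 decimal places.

0.0753

p̄ = Σdᵢ / (k·n) = 142 / (8 × 400) = 0.04437
UCL = p̄ + 3·√(p̄(1−p̄)/n) = 0.04437 + 3 × √(0.04437×0.95562/400) = 0.04437 + 3 × 0.01030 = 0.07526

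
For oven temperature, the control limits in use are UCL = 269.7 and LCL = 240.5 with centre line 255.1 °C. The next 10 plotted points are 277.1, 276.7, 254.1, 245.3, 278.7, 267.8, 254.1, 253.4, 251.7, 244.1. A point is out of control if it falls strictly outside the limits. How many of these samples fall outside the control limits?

Compare each point to [240.5, 269.7]: sample 1 = 277.1 > UCL; sample 2 = 276.7 > UCL; sample 5 = 278.7 > UCL.

3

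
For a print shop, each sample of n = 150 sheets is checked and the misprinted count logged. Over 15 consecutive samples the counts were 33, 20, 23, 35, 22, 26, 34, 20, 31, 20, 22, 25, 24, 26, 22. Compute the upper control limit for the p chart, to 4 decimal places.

0.2623

p̄ = Σdᵢ / (k·n) = 383 / (15 × 150) = 0.17022
UCL = p̄ + 3·√(p̄(1−p̄)/n) = 0.17022 + 3 × √(0.17022×0.82978/150) = 0.17022 + 3 × 0.03069 = 0.26228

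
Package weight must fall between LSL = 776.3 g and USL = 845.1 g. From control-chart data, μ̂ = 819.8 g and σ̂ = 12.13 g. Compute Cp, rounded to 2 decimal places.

0.95

Cp = (USL − LSL) / (6σ̂) = (845.1 − 776.3) / (6 × 12.13) = 68.8000 / 72.7800 = 0.9453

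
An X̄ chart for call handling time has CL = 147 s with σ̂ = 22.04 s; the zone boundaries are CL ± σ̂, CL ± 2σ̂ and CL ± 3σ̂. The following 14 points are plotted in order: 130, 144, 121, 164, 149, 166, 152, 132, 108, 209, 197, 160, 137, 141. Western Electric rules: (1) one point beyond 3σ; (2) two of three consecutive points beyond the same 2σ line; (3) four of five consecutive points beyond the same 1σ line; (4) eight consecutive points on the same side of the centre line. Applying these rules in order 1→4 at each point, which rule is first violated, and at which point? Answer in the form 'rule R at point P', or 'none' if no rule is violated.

rule 2 at point 11

Zone of each point (C = within 1σ̂, B = 1σ̂–2σ̂, A = 2σ̂–3σ̂, * = beyond 3σ̂; sign = side of CL): 1:-C, 2:-C, 3:-B, 4:+C, 5:+C, 6:+C, 7:+C, 8:-C, 9:-B, 10:+A, 11:+A, 12:+C, 13:-C, 14:-C
Rule 2 (two of three consecutive points beyond the same 2σ limit) is satisfied at point 11.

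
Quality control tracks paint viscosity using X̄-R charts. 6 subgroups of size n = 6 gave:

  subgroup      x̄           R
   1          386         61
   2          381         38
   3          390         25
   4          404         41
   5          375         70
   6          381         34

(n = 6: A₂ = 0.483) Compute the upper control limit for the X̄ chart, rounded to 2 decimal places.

X̄̄ = (386 + 381 + 390 + 404 + 375 + 381) / 6 = 2317.0000 / 6 = 386.1667
R̄ = (61 + 38 + 25 + 41 + 70 + 34) / 6 = 269.0000 / 6 = 44.8333
UCL = X̄̄ + A₂·R̄ = 386.1667 + 0.483 × 44.8333 = 407.8212

407.82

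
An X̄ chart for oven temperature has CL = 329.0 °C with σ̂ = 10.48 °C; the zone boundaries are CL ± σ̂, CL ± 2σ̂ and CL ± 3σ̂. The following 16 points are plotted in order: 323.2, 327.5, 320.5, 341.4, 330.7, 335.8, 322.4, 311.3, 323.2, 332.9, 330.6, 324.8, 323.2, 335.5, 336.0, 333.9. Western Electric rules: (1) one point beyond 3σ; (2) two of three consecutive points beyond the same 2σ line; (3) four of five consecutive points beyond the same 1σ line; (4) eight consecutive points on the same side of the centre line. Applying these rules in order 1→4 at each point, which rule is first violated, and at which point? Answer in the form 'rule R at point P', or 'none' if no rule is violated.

none

Zone of each point (C = within 1σ̂, B = 1σ̂–2σ̂, A = 2σ̂–3σ̂, * = beyond 3σ̂; sign = side of CL): 1:-C, 2:-C, 3:-C, 4:+B, 5:+C, 6:+C, 7:-C, 8:-B, 9:-C, 10:+C, 11:+C, 12:-C, 13:-C, 14:+C, 15:+C, 16:+C
No rule fires across all 16 points.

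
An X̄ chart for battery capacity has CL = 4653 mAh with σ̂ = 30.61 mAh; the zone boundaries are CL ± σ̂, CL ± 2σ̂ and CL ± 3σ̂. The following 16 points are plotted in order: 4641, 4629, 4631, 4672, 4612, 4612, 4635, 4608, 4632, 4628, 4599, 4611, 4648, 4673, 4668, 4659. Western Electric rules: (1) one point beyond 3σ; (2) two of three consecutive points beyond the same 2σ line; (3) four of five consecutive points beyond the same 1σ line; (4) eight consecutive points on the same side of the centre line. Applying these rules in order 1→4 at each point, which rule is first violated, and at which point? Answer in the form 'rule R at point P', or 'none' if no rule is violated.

rule 4 at point 12

Zone of each point (C = within 1σ̂, B = 1σ̂–2σ̂, A = 2σ̂–3σ̂, * = beyond 3σ̂; sign = side of CL): 1:-C, 2:-C, 3:-C, 4:+C, 5:-B, 6:-B, 7:-C, 8:-B, 9:-C, 10:-C, 11:-B, 12:-B, 13:-C, 14:+C, 15:+C, 16:+C
Rule 4 (eight consecutive points on the same side of the centre line) is satisfied at point 12.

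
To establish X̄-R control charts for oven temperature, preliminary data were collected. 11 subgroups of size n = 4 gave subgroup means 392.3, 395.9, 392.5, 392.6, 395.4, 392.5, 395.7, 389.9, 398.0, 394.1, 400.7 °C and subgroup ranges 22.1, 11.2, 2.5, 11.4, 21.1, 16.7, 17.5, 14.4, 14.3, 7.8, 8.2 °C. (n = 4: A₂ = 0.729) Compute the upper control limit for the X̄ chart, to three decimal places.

X̄̄ = (392.3 + 395.9 + 392.5 + 392.6 + 395.4 + 392.5 + 395.7 + 389.9 + 398.0 + 394.1 + 400.7) / 11 = 4339.6000 / 11 = 394.5091
R̄ = (22.1 + 11.2 + 2.5 + 11.4 + 21.1 + 16.7 + 17.5 + 14.4 + 14.3 + 7.8 + 8.2) / 11 = 147.2000 / 11 = 13.3818
UCL = X̄̄ + A₂·R̄ = 394.5091 + 0.729 × 13.3818 = 404.2644

404.264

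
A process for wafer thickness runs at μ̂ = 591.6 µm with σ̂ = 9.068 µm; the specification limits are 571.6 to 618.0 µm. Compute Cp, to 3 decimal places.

0.853

Cp = (USL − LSL) / (6σ̂) = (618.0 − 571.6) / (6 × 9.068) = 46.4000 / 54.4080 = 0.8528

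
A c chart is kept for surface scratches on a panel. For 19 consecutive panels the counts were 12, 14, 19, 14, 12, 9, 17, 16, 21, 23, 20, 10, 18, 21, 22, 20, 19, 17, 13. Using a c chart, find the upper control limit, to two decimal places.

c̄ = (12 + 14 + 19 + 14 + 12 + 9 + 17 + 16 + 21 + 23 + 20 + 10 + 18 + 21 + 22 + 20 + 19 + 17 + 13) / 19 = 317 / 19 = 16.6842
UCL = c̄ + 3√c̄ = 16.6842 + 3 × √16.6842 = 16.6842 + 3 × 4.0846 = 28.9381

28.94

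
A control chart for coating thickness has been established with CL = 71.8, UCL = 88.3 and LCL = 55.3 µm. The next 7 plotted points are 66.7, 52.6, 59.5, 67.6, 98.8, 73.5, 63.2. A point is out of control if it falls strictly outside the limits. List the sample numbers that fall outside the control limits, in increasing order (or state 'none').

2, 5

Compare each point to [55.3, 88.3]: sample 2 = 52.6 < LCL; sample 5 = 98.8 > UCL.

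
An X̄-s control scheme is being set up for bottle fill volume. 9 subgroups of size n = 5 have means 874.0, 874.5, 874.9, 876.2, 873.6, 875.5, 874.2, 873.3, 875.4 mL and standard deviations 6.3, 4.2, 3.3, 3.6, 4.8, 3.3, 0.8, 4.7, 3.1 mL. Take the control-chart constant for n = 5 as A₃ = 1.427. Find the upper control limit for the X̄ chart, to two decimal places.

880.03

X̄̄ = (874.0 + 874.5 + 874.9 + 876.2 + 873.6 + 875.5 + 874.2 + 873.3 + 875.4) / 9 = 874.6222
s̄ = (6.3 + 4.2 + 3.3 + 3.6 + 4.8 + 3.3 + 0.8 + 4.7 + 3.1) / 9 = 3.7889
UCL = X̄̄ + A₃·s̄ = 874.6222 + 1.427 × 3.7889 = 880.0290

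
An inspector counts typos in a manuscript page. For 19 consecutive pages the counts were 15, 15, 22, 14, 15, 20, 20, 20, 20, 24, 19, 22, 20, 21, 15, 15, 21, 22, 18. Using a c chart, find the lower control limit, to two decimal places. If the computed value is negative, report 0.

5.82

c̄ = (15 + 15 + 22 + 14 + 15 + 20 + 20 + 20 + 20 + 24 + 19 + 22 + 20 + 21 + 15 + 15 + 21 + 22 + 18) / 19 = 358 / 19 = 18.8421
LCL = c̄ − 3√c̄ = 18.8421 − 3 × 4.3407 = 5.8199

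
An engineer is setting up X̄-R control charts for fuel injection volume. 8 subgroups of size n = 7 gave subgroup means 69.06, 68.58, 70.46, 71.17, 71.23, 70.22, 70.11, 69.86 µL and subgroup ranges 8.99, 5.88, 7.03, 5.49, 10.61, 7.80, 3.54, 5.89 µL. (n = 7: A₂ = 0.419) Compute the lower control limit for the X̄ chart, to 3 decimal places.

67.194

X̄̄ = (69.06 + 68.58 + 70.46 + 71.17 + 71.23 + 70.22 + 70.11 + 69.86) / 8 = 560.6900 / 8 = 70.0863
R̄ = (8.99 + 5.88 + 7.03 + 5.49 + 10.61 + 7.80 + 3.54 + 5.89) / 8 = 55.2300 / 8 = 6.9037
LCL = X̄̄ − A₂·R̄ = 70.0863 − 0.419 × 6.9037 = 67.1936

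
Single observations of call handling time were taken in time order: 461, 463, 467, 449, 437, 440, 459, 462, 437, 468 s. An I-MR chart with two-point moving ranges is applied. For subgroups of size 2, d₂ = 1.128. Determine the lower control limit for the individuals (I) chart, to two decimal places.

X̄ = (461 + 463 + 467 + 449 + 437 + 440 + 459 + 462 + 437 + 468) / 10 = 454.3000
Moving ranges: 2, 4, 18, 12, 3, 19, 3, 25, 31; M̄R̄ = 117.0000 / 9 = 13.0000
LCL = X̄ − 3·M̄R̄/d₂ = 454.3000 − 3 × 13.0000 / 1.128 = 419.7255

419.73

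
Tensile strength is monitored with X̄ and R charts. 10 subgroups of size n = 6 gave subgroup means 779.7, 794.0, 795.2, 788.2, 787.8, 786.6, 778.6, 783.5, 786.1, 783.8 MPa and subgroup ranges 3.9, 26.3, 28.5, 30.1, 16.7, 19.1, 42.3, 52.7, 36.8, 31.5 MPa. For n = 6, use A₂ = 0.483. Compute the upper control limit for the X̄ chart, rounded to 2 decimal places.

X̄̄ = (779.7 + 794.0 + 795.2 + 788.2 + 787.8 + 786.6 + 778.6 + 783.5 + 786.1 + 783.8) / 10 = 7863.5000 / 10 = 786.3500
R̄ = (3.9 + 26.3 + 28.5 + 30.1 + 16.7 + 19.1 + 42.3 + 52.7 + 36.8 + 31.5) / 10 = 287.9000 / 10 = 28.7900
UCL = X̄̄ + A₂·R̄ = 786.3500 + 0.483 × 28.7900 = 800.2556

800.26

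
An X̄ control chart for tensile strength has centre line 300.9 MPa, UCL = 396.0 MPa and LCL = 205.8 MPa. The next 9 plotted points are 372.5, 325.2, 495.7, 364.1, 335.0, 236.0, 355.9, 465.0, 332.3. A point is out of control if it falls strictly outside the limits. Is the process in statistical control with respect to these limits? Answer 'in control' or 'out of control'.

Compare each point to [205.8, 396.0]: sample 3 = 495.7 > UCL; sample 8 = 465.0 > UCL.

out of control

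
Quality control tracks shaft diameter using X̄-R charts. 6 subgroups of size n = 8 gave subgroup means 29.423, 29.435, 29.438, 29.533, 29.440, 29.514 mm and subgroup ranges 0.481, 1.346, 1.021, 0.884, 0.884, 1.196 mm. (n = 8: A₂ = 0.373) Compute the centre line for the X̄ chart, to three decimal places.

X̄̄ = (29.423 + 29.435 + 29.438 + 29.533 + 29.440 + 29.514) / 6 = 176.7830 / 6 = 29.4638
CL = X̄̄ = 29.4638

29.464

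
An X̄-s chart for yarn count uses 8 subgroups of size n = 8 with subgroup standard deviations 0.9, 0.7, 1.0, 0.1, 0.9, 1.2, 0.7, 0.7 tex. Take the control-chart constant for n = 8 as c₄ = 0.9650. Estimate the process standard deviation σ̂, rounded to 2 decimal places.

0.80

s̄ = (0.9 + 0.7 + 1.0 + 0.1 + 0.9 + 1.2 + 0.7 + 0.7) / 8 = 0.7750
σ̂ = s̄ / c₄ = 0.7750 / 0.9650 = 0.8031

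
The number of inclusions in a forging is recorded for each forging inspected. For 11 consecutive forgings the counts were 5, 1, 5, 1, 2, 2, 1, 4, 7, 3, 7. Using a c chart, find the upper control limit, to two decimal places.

9.03

c̄ = (5 + 1 + 5 + 1 + 2 + 2 + 1 + 4 + 7 + 3 + 7) / 11 = 38 / 11 = 3.4545
UCL = c̄ + 3√c̄ = 3.4545 + 3 × √3.4545 = 3.4545 + 3 × 1.8586 = 9.0305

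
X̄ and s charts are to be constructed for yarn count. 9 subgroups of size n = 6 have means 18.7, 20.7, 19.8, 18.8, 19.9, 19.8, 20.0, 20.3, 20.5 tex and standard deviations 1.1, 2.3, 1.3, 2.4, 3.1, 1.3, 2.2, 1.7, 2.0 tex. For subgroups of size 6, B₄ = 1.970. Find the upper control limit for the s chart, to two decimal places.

s̄ = (1.1 + 2.3 + 1.3 + 2.4 + 3.1 + 1.3 + 2.2 + 1.7 + 2.0) / 9 = 1.9333
UCL_s = B₄·s̄ = 1.970 × 1.9333 = 3.8087

3.81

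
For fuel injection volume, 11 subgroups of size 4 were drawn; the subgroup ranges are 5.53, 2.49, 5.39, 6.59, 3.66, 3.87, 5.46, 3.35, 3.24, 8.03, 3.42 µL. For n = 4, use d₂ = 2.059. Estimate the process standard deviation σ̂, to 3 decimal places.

2.253

R̄ = (5.53 + 2.49 + 5.39 + 6.59 + 3.66 + 3.87 + 5.46 + 3.35 + 3.24 + 8.03 + 3.42) / 11 = 4.6391
σ̂ = R̄ / d₂ = 4.6391 / 2.059 = 2.2531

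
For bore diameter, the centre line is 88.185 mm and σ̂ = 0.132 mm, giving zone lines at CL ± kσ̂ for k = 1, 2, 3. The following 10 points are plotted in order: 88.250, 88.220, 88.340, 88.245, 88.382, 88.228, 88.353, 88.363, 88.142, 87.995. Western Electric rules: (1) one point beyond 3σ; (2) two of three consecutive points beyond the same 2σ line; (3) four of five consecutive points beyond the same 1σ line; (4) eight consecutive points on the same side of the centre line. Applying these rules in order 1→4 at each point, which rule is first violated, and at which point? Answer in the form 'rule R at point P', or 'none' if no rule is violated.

Zone of each point (C = within 1σ̂, B = 1σ̂–2σ̂, A = 2σ̂–3σ̂, * = beyond 3σ̂; sign = side of CL): 1:+C, 2:+C, 3:+B, 4:+C, 5:+B, 6:+C, 7:+B, 8:+B, 9:-C, 10:-B
Rule 4 (eight consecutive points on the same side of the centre line) is satisfied at point 8.

rule 4 at point 8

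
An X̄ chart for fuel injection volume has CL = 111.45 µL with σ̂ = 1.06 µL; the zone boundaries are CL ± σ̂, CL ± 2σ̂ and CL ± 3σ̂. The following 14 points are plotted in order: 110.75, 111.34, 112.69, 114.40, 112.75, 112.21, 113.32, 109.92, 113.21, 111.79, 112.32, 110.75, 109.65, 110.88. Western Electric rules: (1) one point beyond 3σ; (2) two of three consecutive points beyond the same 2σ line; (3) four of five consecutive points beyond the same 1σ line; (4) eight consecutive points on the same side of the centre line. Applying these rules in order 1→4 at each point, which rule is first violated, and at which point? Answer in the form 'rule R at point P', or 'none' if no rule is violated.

rule 3 at point 7

Zone of each point (C = within 1σ̂, B = 1σ̂–2σ̂, A = 2σ̂–3σ̂, * = beyond 3σ̂; sign = side of CL): 1:-C, 2:-C, 3:+B, 4:+A, 5:+B, 6:+C, 7:+B, 8:-B, 9:+B, 10:+C, 11:+C, 12:-C, 13:-B, 14:-C
Rule 3 (four of five consecutive points beyond the same 1σ limit) is satisfied at point 7.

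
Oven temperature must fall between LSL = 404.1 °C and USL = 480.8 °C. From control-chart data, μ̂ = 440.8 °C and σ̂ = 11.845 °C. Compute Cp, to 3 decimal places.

1.079

Cp = (USL − LSL) / (6σ̂) = (480.8 − 404.1) / (6 × 11.845) = 76.7000 / 71.0700 = 1.0792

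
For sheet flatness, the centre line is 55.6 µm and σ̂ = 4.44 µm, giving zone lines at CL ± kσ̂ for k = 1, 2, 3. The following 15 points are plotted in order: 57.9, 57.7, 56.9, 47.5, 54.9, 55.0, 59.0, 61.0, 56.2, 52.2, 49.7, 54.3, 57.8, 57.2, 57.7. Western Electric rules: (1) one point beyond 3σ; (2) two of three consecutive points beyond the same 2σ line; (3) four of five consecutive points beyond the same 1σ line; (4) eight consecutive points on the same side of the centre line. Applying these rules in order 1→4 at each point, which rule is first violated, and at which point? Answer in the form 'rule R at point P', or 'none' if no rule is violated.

Zone of each point (C = within 1σ̂, B = 1σ̂–2σ̂, A = 2σ̂–3σ̂, * = beyond 3σ̂; sign = side of CL): 1:+C, 2:+C, 3:+C, 4:-B, 5:-C, 6:-C, 7:+C, 8:+B, 9:+C, 10:-C, 11:-B, 12:-C, 13:+C, 14:+C, 15:+C
No rule fires across all 15 points.

none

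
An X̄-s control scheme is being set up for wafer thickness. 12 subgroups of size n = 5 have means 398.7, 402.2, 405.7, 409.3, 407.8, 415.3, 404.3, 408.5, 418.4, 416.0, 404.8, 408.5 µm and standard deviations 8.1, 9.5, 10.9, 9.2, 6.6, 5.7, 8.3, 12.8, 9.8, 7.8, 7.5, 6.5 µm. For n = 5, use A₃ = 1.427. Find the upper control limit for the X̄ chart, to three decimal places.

420.504

X̄̄ = (398.7 + 402.2 + 405.7 + 409.3 + 407.8 + 415.3 + 404.3 + 408.5 + 418.4 + 416.0 + 404.8 + 408.5) / 12 = 408.2917
s̄ = (8.1 + 9.5 + 10.9 + 9.2 + 6.6 + 5.7 + 8.3 + 12.8 + 9.8 + 7.8 + 7.5 + 6.5) / 12 = 8.5583
UCL = X̄̄ + A₃·s̄ = 408.2917 + 1.427 × 8.5583 = 420.5044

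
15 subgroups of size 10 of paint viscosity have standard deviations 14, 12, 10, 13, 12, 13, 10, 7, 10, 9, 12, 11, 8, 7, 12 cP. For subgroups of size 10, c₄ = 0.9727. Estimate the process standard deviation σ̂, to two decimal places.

s̄ = (14 + 12 + 10 + 13 + 12 + 13 + 10 + 7 + 10 + 9 + 12 + 11 + 8 + 7 + 12) / 15 = 10.6667
σ̂ = s̄ / c₄ = 10.6667 / 0.9727 = 10.9660

10.97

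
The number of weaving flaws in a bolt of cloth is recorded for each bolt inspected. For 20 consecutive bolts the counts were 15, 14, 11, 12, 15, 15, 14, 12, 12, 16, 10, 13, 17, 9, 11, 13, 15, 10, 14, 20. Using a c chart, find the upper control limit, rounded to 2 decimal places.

24.38

c̄ = (15 + 14 + 11 + 12 + 15 + 15 + 14 + 12 + 12 + 16 + 10 + 13 + 17 + 9 + 11 + 13 + 15 + 10 + 14 + 20) / 20 = 268 / 20 = 13.4000
UCL = c̄ + 3√c̄ = 13.4000 + 3 × √13.4000 = 13.4000 + 3 × 3.6606 = 24.3818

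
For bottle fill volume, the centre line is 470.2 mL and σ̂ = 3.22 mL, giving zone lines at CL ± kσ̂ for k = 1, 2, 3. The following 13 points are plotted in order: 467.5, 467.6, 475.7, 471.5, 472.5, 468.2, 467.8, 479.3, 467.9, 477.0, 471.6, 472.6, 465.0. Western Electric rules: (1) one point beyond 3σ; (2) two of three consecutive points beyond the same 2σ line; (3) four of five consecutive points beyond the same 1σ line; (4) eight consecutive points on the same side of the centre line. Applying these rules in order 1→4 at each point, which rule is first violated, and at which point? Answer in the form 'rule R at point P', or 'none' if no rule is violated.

Zone of each point (C = within 1σ̂, B = 1σ̂–2σ̂, A = 2σ̂–3σ̂, * = beyond 3σ̂; sign = side of CL): 1:-C, 2:-C, 3:+B, 4:+C, 5:+C, 6:-C, 7:-C, 8:+A, 9:-C, 10:+A, 11:+C, 12:+C, 13:-B
Rule 2 (two of three consecutive points beyond the same 2σ limit) is satisfied at point 10.

rule 2 at point 10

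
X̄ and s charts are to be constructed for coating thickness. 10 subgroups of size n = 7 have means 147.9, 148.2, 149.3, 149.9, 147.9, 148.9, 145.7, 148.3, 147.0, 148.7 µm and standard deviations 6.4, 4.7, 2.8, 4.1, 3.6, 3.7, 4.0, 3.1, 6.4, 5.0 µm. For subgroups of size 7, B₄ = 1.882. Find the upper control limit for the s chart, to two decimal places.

s̄ = (6.4 + 4.7 + 2.8 + 4.1 + 3.6 + 3.7 + 4.0 + 3.1 + 6.4 + 5.0) / 10 = 4.3800
UCL_s = B₄·s̄ = 1.882 × 4.3800 = 8.2432

8.24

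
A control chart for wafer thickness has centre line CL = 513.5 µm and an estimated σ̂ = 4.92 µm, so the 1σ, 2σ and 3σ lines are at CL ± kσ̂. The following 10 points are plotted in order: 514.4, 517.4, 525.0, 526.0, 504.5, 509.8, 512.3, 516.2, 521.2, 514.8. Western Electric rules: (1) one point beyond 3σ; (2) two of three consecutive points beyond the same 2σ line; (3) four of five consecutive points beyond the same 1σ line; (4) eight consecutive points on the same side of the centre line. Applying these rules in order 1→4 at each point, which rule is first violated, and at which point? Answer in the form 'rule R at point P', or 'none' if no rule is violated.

Zone of each point (C = within 1σ̂, B = 1σ̂–2σ̂, A = 2σ̂–3σ̂, * = beyond 3σ̂; sign = side of CL): 1:+C, 2:+C, 3:+A, 4:+A, 5:-B, 6:-C, 7:-C, 8:+C, 9:+B, 10:+C
Rule 2 (two of three consecutive points beyond the same 2σ limit) is satisfied at point 4.

rule 2 at point 4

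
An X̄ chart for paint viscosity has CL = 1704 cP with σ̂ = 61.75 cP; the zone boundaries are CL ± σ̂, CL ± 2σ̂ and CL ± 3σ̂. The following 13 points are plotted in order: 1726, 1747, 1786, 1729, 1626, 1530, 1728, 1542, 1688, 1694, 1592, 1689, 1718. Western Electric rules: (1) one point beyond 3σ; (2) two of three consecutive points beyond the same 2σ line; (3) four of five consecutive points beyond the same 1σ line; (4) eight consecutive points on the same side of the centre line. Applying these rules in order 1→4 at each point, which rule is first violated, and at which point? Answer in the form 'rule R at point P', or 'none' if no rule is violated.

rule 2 at point 8

Zone of each point (C = within 1σ̂, B = 1σ̂–2σ̂, A = 2σ̂–3σ̂, * = beyond 3σ̂; sign = side of CL): 1:+C, 2:+C, 3:+B, 4:+C, 5:-B, 6:-A, 7:+C, 8:-A, 9:-C, 10:-C, 11:-B, 12:-C, 13:+C
Rule 2 (two of three consecutive points beyond the same 2σ limit) is satisfied at point 8.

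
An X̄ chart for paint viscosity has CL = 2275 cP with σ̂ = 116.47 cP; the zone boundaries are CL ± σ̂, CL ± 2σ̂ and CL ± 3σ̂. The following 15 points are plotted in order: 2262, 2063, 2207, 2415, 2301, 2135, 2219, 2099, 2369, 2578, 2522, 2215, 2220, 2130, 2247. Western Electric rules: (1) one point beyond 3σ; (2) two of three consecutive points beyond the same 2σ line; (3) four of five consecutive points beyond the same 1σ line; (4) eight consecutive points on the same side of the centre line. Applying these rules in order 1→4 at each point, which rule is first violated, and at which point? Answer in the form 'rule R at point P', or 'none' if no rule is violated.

rule 2 at point 11

Zone of each point (C = within 1σ̂, B = 1σ̂–2σ̂, A = 2σ̂–3σ̂, * = beyond 3σ̂; sign = side of CL): 1:-C, 2:-B, 3:-C, 4:+B, 5:+C, 6:-B, 7:-C, 8:-B, 9:+C, 10:+A, 11:+A, 12:-C, 13:-C, 14:-B, 15:-C
Rule 2 (two of three consecutive points beyond the same 2σ limit) is satisfied at point 11.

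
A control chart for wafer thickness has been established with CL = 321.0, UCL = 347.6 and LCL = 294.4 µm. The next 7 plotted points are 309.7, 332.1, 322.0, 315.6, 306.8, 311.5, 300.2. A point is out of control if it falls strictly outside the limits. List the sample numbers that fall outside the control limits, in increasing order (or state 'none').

none

All 7 points lie within [294.4, 347.6].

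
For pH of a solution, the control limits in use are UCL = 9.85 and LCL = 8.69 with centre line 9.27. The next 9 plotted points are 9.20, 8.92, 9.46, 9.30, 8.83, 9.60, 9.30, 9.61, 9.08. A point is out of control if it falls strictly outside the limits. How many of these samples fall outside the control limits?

0

All 9 points lie within [8.69, 9.85].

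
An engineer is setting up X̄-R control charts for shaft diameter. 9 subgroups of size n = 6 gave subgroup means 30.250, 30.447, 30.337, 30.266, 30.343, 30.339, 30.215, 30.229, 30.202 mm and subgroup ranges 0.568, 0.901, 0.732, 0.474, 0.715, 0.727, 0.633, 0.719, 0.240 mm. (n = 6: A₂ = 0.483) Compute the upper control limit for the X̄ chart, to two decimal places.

30.60

X̄̄ = (30.250 + 30.447 + 30.337 + 30.266 + 30.343 + 30.339 + 30.215 + 30.229 + 30.202) / 9 = 272.6280 / 9 = 30.2920
R̄ = (0.568 + 0.901 + 0.732 + 0.474 + 0.715 + 0.727 + 0.633 + 0.719 + 0.240) / 9 = 5.7090 / 9 = 0.6343
UCL = X̄̄ + A₂·R̄ = 30.2920 + 0.483 × 0.6343 = 30.5984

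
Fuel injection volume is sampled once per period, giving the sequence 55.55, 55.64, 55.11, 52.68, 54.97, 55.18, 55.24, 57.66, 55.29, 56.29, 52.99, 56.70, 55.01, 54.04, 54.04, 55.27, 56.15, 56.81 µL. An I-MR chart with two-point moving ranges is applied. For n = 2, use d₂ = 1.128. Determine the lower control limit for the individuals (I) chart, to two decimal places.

51.53

X̄ = (55.55 + 55.64 + 55.11 + 52.68 + 54.97 + 55.18 + 55.24 + 57.66 + 55.29 + 56.29 + 52.99 + 56.70 + 55.01 + 54.04 + 54.04 + 55.27 + 56.15 + 56.81) / 18 = 55.2567
Moving ranges: 0.09, 0.53, 2.43, 2.29, 0.21, 0.06, 2.42, 2.37, 1.00, 3.30, 3.71, 1.69, 0.97, 0.00, 1.23, 0.88, 0.66; M̄R̄ = 23.8400 / 17 = 1.4024
LCL = X̄ − 3·M̄R̄/d₂ = 55.2567 − 3 × 1.4024 / 1.128 = 51.5270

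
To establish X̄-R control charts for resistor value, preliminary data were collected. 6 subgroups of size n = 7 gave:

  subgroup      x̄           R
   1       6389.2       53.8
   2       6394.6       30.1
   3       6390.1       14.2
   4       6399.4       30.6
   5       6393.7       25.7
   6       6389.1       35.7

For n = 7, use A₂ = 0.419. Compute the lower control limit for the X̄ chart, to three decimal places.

X̄̄ = (6389.2 + 6394.6 + 6390.1 + 6399.4 + 6393.7 + 6389.1) / 6 = 38356.1000 / 6 = 6392.6833
R̄ = (53.8 + 30.1 + 14.2 + 30.6 + 25.7 + 35.7) / 6 = 190.1000 / 6 = 31.6833
LCL = X̄̄ − A₂·R̄ = 6392.6833 − 0.419 × 31.6833 = 6379.4080

6379.408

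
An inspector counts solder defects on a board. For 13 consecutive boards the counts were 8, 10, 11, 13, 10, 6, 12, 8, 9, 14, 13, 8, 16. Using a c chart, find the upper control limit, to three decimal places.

20.390

c̄ = (8 + 10 + 11 + 13 + 10 + 6 + 12 + 8 + 9 + 14 + 13 + 8 + 16) / 13 = 138 / 13 = 10.6154
UCL = c̄ + 3√c̄ = 10.6154 + 3 × √10.6154 = 10.6154 + 3 × 3.2581 = 20.3898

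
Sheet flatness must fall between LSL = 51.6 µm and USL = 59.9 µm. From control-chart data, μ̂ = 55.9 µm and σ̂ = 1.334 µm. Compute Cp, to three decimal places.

Cp = (USL − LSL) / (6σ̂) = (59.9 − 51.6) / (6 × 1.334) = 8.3000 / 8.0040 = 1.0370

1.037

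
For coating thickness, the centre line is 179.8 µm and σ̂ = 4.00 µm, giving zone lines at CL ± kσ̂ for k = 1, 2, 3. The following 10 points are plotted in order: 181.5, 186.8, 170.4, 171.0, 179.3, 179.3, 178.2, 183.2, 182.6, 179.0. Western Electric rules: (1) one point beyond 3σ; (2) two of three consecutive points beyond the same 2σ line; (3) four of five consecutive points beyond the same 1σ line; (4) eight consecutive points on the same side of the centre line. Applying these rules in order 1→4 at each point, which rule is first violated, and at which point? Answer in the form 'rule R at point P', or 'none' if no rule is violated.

Zone of each point (C = within 1σ̂, B = 1σ̂–2σ̂, A = 2σ̂–3σ̂, * = beyond 3σ̂; sign = side of CL): 1:+C, 2:+B, 3:-A, 4:-A, 5:-C, 6:-C, 7:-C, 8:+C, 9:+C, 10:-C
Rule 2 (two of three consecutive points beyond the same 2σ limit) is satisfied at point 4.

rule 2 at point 4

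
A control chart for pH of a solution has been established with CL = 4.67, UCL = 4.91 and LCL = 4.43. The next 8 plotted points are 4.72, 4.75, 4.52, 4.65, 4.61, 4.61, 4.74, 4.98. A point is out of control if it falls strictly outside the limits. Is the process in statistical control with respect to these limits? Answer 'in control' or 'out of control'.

out of control

Compare each point to [4.43, 4.91]: sample 8 = 4.98 > UCL.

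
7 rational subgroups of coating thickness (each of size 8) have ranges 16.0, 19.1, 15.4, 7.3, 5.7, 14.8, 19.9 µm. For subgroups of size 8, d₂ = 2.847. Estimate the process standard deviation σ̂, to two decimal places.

R̄ = (16.0 + 19.1 + 15.4 + 7.3 + 5.7 + 14.8 + 19.9) / 7 = 14.0286
σ̂ = R̄ / d₂ = 14.0286 / 2.847 = 4.9275

4.93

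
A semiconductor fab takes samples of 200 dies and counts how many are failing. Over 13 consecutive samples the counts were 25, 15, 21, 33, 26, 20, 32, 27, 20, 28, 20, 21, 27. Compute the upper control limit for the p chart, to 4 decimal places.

0.1904

p̄ = Σdᵢ / (k·n) = 315 / (13 × 200) = 0.12115
UCL = p̄ + 3·√(p̄(1−p̄)/n) = 0.12115 + 3 × √(0.12115×0.87885/200) = 0.12115 + 3 × 0.02307 = 0.19037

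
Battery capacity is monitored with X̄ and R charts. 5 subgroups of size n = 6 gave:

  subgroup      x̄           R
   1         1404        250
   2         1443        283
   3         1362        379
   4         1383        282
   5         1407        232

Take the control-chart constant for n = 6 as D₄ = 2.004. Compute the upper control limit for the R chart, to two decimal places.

R̄ = (250 + 283 + 379 + 282 + 232) / 5 = 1426.0000 / 5 = 285.2000
UCL_R = D₄·R̄ = 2.004 × 285.2000 = 571.5408

571.54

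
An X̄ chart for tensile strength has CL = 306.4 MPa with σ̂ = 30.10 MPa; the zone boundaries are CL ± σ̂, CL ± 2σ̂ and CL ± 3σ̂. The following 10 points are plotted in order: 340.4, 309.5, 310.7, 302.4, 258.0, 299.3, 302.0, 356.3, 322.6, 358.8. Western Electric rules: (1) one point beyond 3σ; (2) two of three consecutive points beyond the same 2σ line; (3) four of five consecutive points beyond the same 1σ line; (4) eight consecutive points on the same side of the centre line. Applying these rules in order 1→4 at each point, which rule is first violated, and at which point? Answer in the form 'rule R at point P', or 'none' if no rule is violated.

Zone of each point (C = within 1σ̂, B = 1σ̂–2σ̂, A = 2σ̂–3σ̂, * = beyond 3σ̂; sign = side of CL): 1:+B, 2:+C, 3:+C, 4:-C, 5:-B, 6:-C, 7:-C, 8:+B, 9:+C, 10:+B
No rule fires across all 10 points.

none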